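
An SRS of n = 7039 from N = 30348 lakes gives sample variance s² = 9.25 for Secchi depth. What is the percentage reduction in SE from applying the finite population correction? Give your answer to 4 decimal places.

f = n/N = 7039/30348 = 0.23194280.
SE_no-fpc = √(s²/n) = 0.036250615; SE_fpc = √((1−f)s²/n) = 0.031769631.
Ratio = √(1−f) = 0.87638873. Reduction = 100·(1 − 0.87638873) = 12.3611%.

12.3611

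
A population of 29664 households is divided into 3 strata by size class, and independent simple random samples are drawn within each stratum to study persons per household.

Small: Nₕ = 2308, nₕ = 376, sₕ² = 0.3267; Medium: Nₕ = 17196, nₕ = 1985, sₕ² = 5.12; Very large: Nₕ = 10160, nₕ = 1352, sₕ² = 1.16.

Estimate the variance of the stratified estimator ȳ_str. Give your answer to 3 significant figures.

8.58 × 10^-4

Var(ȳ_str) = Σₕ Wₕ²(1 − fₕ)sₕ²/nₕ with Wₕ = Nₕ/N, N = 29664.
Small: Wₕ = 0.07780475; term = 0.07780475²·(1 − 0.16291161)·0.3267/376 = 4.4029605 × 10^-6.
Medium: Wₕ = 0.57969256; term = 0.57969256²·(1 − 0.11543382)·5.12/1985 = 7.6671724 × 10^-4.
Very large: Wₕ = 0.34250270; term = 0.34250270²·(1 − 0.13307087)·1.16/1352 = 8.7255515 × 10^-5.
Sum = 8.5837572 × 10^-4.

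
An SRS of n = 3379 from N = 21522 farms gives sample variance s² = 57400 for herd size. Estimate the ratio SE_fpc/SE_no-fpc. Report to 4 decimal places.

f = n/N = 3379/21522 = 0.15700214.
SE_no-fpc = √(s²/n) = 4.1215621; SE_fpc = √((1−f)s²/n) = 3.7842088.
Ratio = √(1−f) = 0.91814915.

0.9181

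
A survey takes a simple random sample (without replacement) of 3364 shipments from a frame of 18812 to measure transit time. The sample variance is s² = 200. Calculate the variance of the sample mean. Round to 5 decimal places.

0.04882

Under SRS without replacement, Var(ȳ) = (1 − f)·s²/n with f = n/N = 3364/18812 = 0.17882203.
Var(ȳ) = (1 − 0.17882203)·200/3364 = 0.82117797·0.059453032 = 0.04882152.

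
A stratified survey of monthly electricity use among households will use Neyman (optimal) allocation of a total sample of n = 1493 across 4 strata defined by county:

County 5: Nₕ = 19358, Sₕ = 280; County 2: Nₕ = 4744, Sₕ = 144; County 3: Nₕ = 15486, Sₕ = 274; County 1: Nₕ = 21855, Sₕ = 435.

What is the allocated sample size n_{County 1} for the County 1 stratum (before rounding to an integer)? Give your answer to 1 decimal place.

Neyman allocation: nₕ = n·NₕSₕ / Σⱼ NⱼSⱼ.
Σ NⱼSⱼ = 19358·280 + 4744·144 + 15486·274 + 21855·435 = 1.9853465 × 10^7.
n_{County 1} = 1493·21855·435 / (1.9853465 × 10^7) = 714.9.

714.9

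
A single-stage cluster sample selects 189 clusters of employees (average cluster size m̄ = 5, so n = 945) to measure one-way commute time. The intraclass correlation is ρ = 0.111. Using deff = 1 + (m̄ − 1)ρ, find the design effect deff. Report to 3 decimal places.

1.444

deff = 1 + (5 − 1)·0.111 = 1 + 0.444 = 1.444.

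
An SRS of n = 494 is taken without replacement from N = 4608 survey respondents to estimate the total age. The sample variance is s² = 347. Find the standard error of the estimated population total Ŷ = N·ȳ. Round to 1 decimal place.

3649.1

Var(Ŷ) = N²·Var(ȳ) = N²·(1 − n/N)·s²/n.
f = 494/4608 = 0.10720486; Var(ȳ) = 0.89279514·347/494 = 0.62712533.
Var(Ŷ) = 4608² · 0.62712533 = 1.3316169 × 10^7.
SE(Ŷ) = √(1.3316169 × 10^7) = 3649.1.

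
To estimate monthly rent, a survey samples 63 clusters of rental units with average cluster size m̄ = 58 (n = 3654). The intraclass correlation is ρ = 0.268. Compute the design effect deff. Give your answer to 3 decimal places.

16.276

deff = 1 + (58 − 1)·0.268 = 1 + 15.276 = 16.276.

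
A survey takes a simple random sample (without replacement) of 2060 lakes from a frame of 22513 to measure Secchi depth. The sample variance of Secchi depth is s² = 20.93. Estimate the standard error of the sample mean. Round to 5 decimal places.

0.09608

Under SRS without replacement, Var(ȳ) = (1 − f)·s²/n with f = n/N = 2060/22513 = 0.09150269.
Var(ȳ) = (1 − 0.09150269)·20.93/2060 = 0.90849731·0.010160194 = 0.0092305091.
SE(ȳ) = √(0.0092305091) = 0.09608.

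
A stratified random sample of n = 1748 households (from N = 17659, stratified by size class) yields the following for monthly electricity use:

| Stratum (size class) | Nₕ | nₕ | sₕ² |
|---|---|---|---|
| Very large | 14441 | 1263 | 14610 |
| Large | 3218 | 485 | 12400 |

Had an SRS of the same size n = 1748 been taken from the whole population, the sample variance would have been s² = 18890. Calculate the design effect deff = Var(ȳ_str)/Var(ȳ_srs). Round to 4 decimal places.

0.7991

Var(ȳ_str) = Σ Wₕ²(1−fₕ)sₕ²/nₕ with Wₕ = Nₕ/17659:
  Very large: (14441/17659)²·(1−1263/14441)·14610/1263 = 7.0592965
  Large: (3218/17659)²·(1−485/3218)·12400/485 = 0.72106332
  → Var(ȳ_str) = 7.7803598.
Var(ȳ_srs) = (1 − 1748/17659)·18890/1748 = 9.7369267.
deff = 7.7803598 / 9.7369267 = 0.7991.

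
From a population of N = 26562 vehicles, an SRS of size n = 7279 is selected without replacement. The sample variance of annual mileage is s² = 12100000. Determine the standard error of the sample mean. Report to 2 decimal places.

Under SRS without replacement, Var(ȳ) = (1 − f)·s²/n with f = n/N = 7279/26562 = 0.27403810.
Var(ȳ) = (1 − 0.27403810)·12100000/7279 = 0.72596190·1662.3163 = 1206.7783.
SE(ȳ) = √(1206.7783) = 34.74.

34.74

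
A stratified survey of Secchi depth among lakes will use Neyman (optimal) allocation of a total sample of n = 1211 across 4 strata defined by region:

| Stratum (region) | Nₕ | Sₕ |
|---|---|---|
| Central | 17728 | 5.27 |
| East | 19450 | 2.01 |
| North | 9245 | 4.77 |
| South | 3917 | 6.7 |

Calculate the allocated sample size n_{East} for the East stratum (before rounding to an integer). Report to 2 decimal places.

Neyman allocation: nₕ = n·NₕSₕ / Σⱼ NⱼSⱼ.
Σ NⱼSⱼ = 17728·5.27 + 19450·2.01 + 9245·4.77 + 3917·6.7 = 202863.61.
n_{East} = 1211·19450·2.01 / 202863.61 = 233.38.

233.38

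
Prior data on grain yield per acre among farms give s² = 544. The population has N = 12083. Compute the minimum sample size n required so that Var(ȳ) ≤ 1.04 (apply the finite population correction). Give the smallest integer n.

502

Without fpc, n₀ = s²/D = 544/1.04 = 523.0769.
With fpc, (1 − n/N)·s²/n ≤ D requires n ≥ n₀/(1 + n₀/N) = 523.0769/(1 + 523.0769/12083) = 501.3723.
Rounding up, n = 502.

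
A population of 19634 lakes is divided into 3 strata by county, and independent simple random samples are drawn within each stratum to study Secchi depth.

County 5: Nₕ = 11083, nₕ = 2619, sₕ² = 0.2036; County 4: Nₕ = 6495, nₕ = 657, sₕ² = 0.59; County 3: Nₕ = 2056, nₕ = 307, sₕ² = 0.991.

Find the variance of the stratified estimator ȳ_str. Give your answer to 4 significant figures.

Var(ȳ_str) = Σₕ Wₕ²(1 − fₕ)sₕ²/nₕ with Wₕ = Nₕ/N, N = 19634.
County 5: Wₕ = 0.56447998; term = 0.56447998²·(1 − 0.23630786)·0.2036/2619 = 1.8917236 × 10^-5.
County 4: Wₕ = 0.33080371; term = 0.33080371²·(1 − 0.10115473)·0.59/657 = 8.8330831 × 10^-5.
County 3: Wₕ = 0.10471631; term = 0.10471631²·(1 − 0.14931907)·0.991/307 = 3.0111378 × 10^-5.
Sum = 1.3735945 × 10^-4.

1.374 × 10^-4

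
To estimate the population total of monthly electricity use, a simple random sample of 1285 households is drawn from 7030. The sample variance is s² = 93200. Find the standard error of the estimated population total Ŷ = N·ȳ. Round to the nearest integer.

54123

Var(Ŷ) = N²·Var(ȳ) = N²·(1 − n/N)·s²/n.
f = 1285/7030 = 0.18278805; Var(ȳ) = 0.81721195·93200/1285 = 59.271715.
Var(Ŷ) = 7030² · 59.271715 = 2.9292615 × 10^9.
SE(Ŷ) = √(2.9292615 × 10^9) = 54123.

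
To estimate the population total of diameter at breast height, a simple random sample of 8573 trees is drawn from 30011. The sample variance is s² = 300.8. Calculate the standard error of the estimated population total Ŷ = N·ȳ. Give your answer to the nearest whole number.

Var(Ŷ) = N²·Var(ȳ) = N²·(1 − n/N)·s²/n.
f = 8573/30011 = 0.28566192; Var(ȳ) = 0.71433808·300.8/8573 = 0.025063909.
Var(Ŷ) = 30011² · 0.025063909 = 2.2574063 × 10^7.
SE(Ŷ) = √(2.2574063 × 10^7) = 4751.

4751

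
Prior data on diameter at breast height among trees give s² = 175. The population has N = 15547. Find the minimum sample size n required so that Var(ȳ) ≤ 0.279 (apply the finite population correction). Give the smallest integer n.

603

Without fpc, n₀ = s²/D = 175/0.279 = 627.2401.
With fpc, (1 − n/N)·s²/n ≤ D requires n ≥ n₀/(1 + n₀/N) = 627.2401/(1 + 627.2401/15547) = 602.9156.
Rounding up, n = 603.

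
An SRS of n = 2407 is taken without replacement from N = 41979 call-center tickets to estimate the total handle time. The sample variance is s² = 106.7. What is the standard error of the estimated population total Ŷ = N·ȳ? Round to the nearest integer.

8581

Var(Ŷ) = N²·Var(ȳ) = N²·(1 − n/N)·s²/n.
f = 2407/41979 = 0.05733819; Var(ȳ) = 0.94266181·106.7/2407 = 0.041787293.
Var(Ŷ) = 41979² · 0.041787293 = 7.363909 × 10^7.
SE(Ŷ) = √(7.363909 × 10^7) = 8581.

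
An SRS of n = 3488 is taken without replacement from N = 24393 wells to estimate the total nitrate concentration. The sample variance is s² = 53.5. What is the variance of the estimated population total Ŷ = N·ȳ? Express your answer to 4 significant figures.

Var(Ŷ) = N²·Var(ȳ) = N²·(1 − n/N)·s²/n.
f = 3488/24393 = 0.14299184; Var(ȳ) = 0.85700816·53.5/3488 = 0.013145051.
Var(Ŷ) = 24393² · 0.013145051 = 7.8215479 × 10^6.

7.822 × 10^6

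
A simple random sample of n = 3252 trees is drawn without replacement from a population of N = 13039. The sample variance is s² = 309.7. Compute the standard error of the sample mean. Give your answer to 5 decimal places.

0.26736

Under SRS without replacement, Var(ȳ) = (1 − f)·s²/n with f = n/N = 3252/13039 = 0.24940563.
Var(ȳ) = (1 − 0.24940563)·309.7/3252 = 0.75059437·0.095233702 = 0.071481881.
SE(ȳ) = √(0.071481881) = 0.26736.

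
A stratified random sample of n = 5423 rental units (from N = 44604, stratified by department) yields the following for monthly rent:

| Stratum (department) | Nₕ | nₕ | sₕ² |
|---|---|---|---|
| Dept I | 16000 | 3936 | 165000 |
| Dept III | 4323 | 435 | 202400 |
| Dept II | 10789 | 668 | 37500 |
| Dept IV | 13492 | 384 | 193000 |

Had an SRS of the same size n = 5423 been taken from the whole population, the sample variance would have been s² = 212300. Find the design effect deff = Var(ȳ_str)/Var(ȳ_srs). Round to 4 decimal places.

1.6214

Var(ȳ_str) = Σ Wₕ²(1−fₕ)sₕ²/nₕ with Wₕ = Nₕ/44604:
  Dept I: (16000/44604)²·(1−3936/16000)·165000/3936 = 4.0671721
  Dept III: (4323/44604)²·(1−435/4323)·202400/435 = 3.9308378
  Dept II: (10789/44604)²·(1−668/10789)·37500/668 = 3.0811427
  Dept IV: (13492/44604)²·(1−384/13492)·193000/384 = 44.677744
  → Var(ȳ_str) = 55.756897.
Var(ȳ_srs) = (1 − 5423/44604)·212300/5423 = 34.38841.
deff = 55.756897 / 34.38841 = 1.6214.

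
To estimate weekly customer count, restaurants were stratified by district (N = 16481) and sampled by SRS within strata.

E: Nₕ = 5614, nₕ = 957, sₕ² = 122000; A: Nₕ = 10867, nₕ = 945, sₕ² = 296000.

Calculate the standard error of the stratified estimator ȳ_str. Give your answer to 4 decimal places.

Var(ȳ_str) = Σₕ Wₕ²(1 − fₕ)sₕ²/nₕ with Wₕ = Nₕ/N, N = 16481.
E: Wₕ = 0.34063467; term = 0.34063467²·(1 − 0.17046669)·122000/957 = 12.27042.
A: Wₕ = 0.65936533; term = 0.65936533²·(1 − 0.08696052)·296000/945 = 124.33737.
Sum = 136.60779.
SE = √(136.60779) = 11.6879.

11.6879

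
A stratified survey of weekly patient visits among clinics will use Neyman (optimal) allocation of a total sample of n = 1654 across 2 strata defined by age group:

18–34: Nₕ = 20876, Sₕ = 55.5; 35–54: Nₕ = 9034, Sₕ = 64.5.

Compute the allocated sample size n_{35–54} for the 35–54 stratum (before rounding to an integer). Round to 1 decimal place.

Neyman allocation: nₕ = n·NₕSₕ / Σⱼ NⱼSⱼ.
Σ NⱼSⱼ = 20876·55.5 + 9034·64.5 = 1.741311 × 10^6.
n_{35–54} = 1654·9034·64.5 / (1.741311 × 10^6) = 553.5.

553.5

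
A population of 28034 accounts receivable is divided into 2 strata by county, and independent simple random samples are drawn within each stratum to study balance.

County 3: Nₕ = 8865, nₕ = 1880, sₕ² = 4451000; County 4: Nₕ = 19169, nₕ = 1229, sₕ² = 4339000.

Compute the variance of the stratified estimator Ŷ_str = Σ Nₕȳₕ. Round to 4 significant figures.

Var(Ŷ_str) = Σₕ Nₕ²(1 − fₕ)sₕ²/nₕ.
County 3: 8865²·(1 − 1880/8865)·4451000/1880 = 1.4660369 × 10^11.
County 4: 19169²·(1 − 1229/19169)·4339000/1229 = 1.2141145 × 10^12.
Sum = 1.3607182 × 10^12.

1.361 × 10^12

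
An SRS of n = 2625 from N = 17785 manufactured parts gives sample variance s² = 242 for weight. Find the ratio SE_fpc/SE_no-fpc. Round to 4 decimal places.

0.9233

f = n/N = 2625/17785 = 0.14759629.
SE_no-fpc = √(s²/n) = 0.30362885; SE_fpc = √((1−f)s²/n) = 0.28032749.
Ratio = √(1−f) = 0.92325712.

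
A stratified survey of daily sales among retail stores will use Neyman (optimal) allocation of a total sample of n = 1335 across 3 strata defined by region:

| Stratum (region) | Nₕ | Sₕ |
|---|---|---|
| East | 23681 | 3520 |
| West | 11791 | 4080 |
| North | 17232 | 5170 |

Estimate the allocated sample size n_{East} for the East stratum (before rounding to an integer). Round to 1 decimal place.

504.6

Neyman allocation: nₕ = n·NₕSₕ / Σⱼ NⱼSⱼ.
Σ NⱼSⱼ = 23681·3520 + 11791·4080 + 17232·5170 = 2.2055384 × 10^8.
n_{East} = 1335·23681·3520 / (2.2055384 × 10^8) = 504.6.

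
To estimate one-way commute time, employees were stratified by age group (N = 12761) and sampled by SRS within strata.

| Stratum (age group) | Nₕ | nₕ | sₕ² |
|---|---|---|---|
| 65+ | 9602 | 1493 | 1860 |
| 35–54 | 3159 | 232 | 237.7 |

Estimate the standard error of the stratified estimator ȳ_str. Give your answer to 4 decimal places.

0.8086

Var(ȳ_str) = Σₕ Wₕ²(1 − fₕ)sₕ²/nₕ with Wₕ = Nₕ/N, N = 12761.
65+: Wₕ = 0.75244887; term = 0.75244887²·(1 − 0.15548844)·1860/1493 = 0.59567959.
35–54: Wₕ = 0.24755113; term = 0.24755113²·(1 − 0.07344096)·237.7/232 = 0.058176036.
Sum = 0.65385563.
SE = √(0.65385563) = 0.8086.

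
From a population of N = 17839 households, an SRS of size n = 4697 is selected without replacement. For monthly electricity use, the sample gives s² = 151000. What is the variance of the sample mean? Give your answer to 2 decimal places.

23.68

Under SRS without replacement, Var(ȳ) = (1 − f)·s²/n with f = n/N = 4697/17839 = 0.26329951.
Var(ȳ) = (1 − 0.26329951)·151000/4697 = 0.73670049·32.14818 = 23.68358.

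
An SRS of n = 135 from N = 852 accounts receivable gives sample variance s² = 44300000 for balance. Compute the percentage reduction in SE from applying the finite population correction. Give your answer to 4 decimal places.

f = n/N = 135/852 = 0.15845070.
SE_no-fpc = √(s²/n) = 572.84217; SE_fpc = √((1−f)s²/n) = 525.50247.
Ratio = √(1−f) = 0.91735996. Reduction = 100·(1 − 0.91735996) = 8.2640%.

8.2640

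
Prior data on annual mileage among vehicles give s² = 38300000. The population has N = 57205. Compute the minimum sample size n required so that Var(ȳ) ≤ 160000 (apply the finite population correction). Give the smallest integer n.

Without fpc, n₀ = s²/D = 38300000/160000 = 239.3750.
With fpc, (1 − n/N)·s²/n ≤ D requires n ≥ n₀/(1 + n₀/N) = 239.3750/(1 + 239.3750/57205) = 238.3775.
Rounding up, n = 239.

239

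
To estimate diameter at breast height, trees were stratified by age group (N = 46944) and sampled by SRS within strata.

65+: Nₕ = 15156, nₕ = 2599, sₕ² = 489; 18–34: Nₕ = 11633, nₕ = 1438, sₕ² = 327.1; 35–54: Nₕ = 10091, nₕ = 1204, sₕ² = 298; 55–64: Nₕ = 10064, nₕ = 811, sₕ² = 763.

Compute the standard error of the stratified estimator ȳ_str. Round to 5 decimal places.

Var(ȳ_str) = Σₕ Wₕ²(1 − fₕ)sₕ²/nₕ with Wₕ = Nₕ/N, N = 46944.
65+: Wₕ = 0.32285276; term = 0.32285276²·(1 − 0.17148324)·489/2599 = 0.016248485.
18–34: Wₕ = 0.24780590; term = 0.24780590²·(1 − 0.12361386)·327.1/1438 = 0.012241663.
35–54: Wₕ = 0.21495825; term = 0.21495825²·(1 − 0.11931424)·298/1204 = 0.010072076.
55–64: Wₕ = 0.21438309; term = 0.21438309²·(1 − 0.08058426)·763/811 = 0.039755451.
Sum = 0.078317675.
SE = √(0.078317675) = 0.27985.

0.27985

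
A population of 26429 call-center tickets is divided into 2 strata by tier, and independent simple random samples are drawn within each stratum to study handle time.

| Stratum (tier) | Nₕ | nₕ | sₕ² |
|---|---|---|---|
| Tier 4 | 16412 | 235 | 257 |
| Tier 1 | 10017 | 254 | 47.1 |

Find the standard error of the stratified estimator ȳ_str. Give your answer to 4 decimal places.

0.6646

Var(ȳ_str) = Σₕ Wₕ²(1 − fₕ)sₕ²/nₕ with Wₕ = Nₕ/N, N = 26429.
Tier 4: Wₕ = 0.62098452; term = 0.62098452²·(1 − 0.01431879)·257/235 = 0.41568399.
Tier 1: Wₕ = 0.37901548; term = 0.37901548²·(1 − 0.02535689)·47.1/254 = 0.025962511.
Sum = 0.4416465.
SE = √(0.4416465) = 0.6646.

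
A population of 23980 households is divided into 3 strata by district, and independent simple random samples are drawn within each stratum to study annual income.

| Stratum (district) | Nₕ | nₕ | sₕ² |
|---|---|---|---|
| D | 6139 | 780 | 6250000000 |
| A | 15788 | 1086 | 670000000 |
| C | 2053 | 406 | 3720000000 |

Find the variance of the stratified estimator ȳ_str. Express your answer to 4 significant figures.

761300

Var(ȳ_str) = Σₕ Wₕ²(1 − fₕ)sₕ²/nₕ with Wₕ = Nₕ/N, N = 23980.
D: Wₕ = 0.25600500; term = 0.25600500²·(1 − 0.12705652)·6250000000/780 = 458425.16.
A: Wₕ = 0.65838198; term = 0.65838198²·(1 − 0.06878642)·670000000/1086 = 249029.13.
C: Wₕ = 0.08561301; term = 0.08561301²·(1 − 0.19775938)·3720000000/406 = 53876.714.
Sum = 761331.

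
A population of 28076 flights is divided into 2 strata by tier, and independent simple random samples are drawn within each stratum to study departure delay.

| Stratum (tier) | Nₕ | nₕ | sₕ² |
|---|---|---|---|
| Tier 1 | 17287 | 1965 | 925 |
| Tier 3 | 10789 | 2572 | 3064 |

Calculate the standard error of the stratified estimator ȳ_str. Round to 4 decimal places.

0.5405

Var(ȳ_str) = Σₕ Wₕ²(1 − fₕ)sₕ²/nₕ with Wₕ = Nₕ/N, N = 28076.
Tier 1: Wₕ = 0.61572161; term = 0.61572161²·(1 − 0.11366923)·925/1965 = 0.15817717.
Tier 3: Wₕ = 0.38427839; term = 0.38427839²·(1 − 0.23839095)·3064/2572 = 0.13398057.
Sum = 0.29215774.
SE = √(0.29215774) = 0.5405.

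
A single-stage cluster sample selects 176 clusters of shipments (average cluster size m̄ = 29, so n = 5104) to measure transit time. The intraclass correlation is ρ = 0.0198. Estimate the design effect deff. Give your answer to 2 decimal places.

deff = 1 + (29 − 1)·0.0198 = 1 + 0.5544 = 1.5544.

1.55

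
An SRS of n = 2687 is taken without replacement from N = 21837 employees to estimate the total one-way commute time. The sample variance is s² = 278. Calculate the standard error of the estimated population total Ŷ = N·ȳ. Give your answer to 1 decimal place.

6577.6

Var(Ŷ) = N²·Var(ȳ) = N²·(1 − n/N)·s²/n.
f = 2687/21837 = 0.12304804; Var(ȳ) = 0.87695196·278/2687 = 0.090730423.
Var(Ŷ) = 21837² · 0.090730423 = 4.3265217 × 10^7.
SE(Ŷ) = √(4.3265217 × 10^7) = 6577.6.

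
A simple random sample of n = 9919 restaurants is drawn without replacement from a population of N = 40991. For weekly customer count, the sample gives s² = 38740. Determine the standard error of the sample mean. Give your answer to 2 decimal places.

1.72

Under SRS without replacement, Var(ȳ) = (1 − f)·s²/n with f = n/N = 9919/40991 = 0.24197995.
Var(ȳ) = (1 − 0.24197995)·38740/9919 = 0.75802005·3.9056356 = 2.9605501.
SE(ȳ) = √(2.9605501) = 1.72.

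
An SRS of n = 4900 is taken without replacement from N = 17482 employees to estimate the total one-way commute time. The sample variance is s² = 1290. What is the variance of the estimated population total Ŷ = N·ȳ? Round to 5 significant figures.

5.7907 × 10^7

Var(Ŷ) = N²·Var(ȳ) = N²·(1 − n/N)·s²/n.
f = 4900/17482 = 0.28028830; Var(ȳ) = 0.71971170·1290/4900 = 0.18947512.
Var(Ŷ) = 17482² · 0.18947512 = 5.7907448 × 10^7.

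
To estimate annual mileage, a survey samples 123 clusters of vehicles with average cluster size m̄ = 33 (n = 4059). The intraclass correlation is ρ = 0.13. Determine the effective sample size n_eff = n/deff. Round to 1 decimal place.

deff = 1 + (33 − 1)·0.13 = 1 + 4.16 = 5.16.
n_eff = 4059 / 5.16 = 786.6.

786.6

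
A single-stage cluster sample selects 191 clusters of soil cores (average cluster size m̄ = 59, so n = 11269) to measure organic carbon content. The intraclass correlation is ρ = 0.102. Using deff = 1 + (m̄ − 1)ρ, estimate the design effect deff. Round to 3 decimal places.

6.916

deff = 1 + (59 − 1)·0.102 = 1 + 5.916 = 6.916.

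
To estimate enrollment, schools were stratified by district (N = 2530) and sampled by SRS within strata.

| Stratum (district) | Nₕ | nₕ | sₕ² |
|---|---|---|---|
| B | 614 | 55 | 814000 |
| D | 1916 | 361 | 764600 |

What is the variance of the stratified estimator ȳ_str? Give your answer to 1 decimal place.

Var(ȳ_str) = Σₕ Wₕ²(1 − fₕ)sₕ²/nₕ with Wₕ = Nₕ/N, N = 2530.
B: Wₕ = 0.24268775; term = 0.24268775²·(1 − 0.08957655)·814000/55 = 793.59853.
D: Wₕ = 0.75731225; term = 0.75731225²·(1 − 0.18841336)·764600/361 = 985.85251.
Sum = 1779.451.

1779.5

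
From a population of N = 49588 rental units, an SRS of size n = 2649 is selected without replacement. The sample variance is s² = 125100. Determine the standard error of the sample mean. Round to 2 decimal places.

6.69

Under SRS without replacement, Var(ȳ) = (1 − f)·s²/n with f = n/N = 2649/49588 = 0.05342018.
Var(ȳ) = (1 − 0.05342018)·125100/2649 = 0.94657982·47.225368 = 44.70258.
SE(ȳ) = √(44.70258) = 6.69.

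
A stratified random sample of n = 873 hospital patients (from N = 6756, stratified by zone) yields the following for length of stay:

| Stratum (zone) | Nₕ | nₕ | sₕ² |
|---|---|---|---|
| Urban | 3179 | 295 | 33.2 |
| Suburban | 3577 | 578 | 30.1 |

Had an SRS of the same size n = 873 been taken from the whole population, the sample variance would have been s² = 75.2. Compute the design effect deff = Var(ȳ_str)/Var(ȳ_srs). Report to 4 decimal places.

Var(ȳ_str) = Σ Wₕ²(1−fₕ)sₕ²/nₕ with Wₕ = Nₕ/6756:
  Urban: (3179/6756)²·(1−295/3179)·33.2/295 = 0.02260594
  Suburban: (3577/6756)²·(1−578/3577)·30.1/578 = 0.012239249
  → Var(ȳ_str) = 0.034845189.
Var(ȳ_srs) = (1 − 873/6756)·75.2/873 = 0.075008901.
deff = 0.034845189 / 0.075008901 = 0.4645.

0.4645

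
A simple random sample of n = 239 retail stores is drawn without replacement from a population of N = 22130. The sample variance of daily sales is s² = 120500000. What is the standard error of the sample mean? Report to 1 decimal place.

Under SRS without replacement, Var(ȳ) = (1 − f)·s²/n with f = n/N = 239/22130 = 0.01079982.
Var(ȳ) = (1 − 0.01079982)·120500000/239 = 0.98920018·504184.1 = 498739.
SE(ȳ) = √(498739) = 706.2.

706.2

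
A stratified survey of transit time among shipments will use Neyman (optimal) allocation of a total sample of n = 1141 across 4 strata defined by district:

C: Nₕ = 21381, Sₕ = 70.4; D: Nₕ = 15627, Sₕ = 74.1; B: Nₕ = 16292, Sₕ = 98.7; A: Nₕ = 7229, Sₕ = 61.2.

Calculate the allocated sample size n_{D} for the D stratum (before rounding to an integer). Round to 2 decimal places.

280.30

Neyman allocation: nₕ = n·NₕSₕ / Σⱼ NⱼSⱼ.
Σ NⱼSⱼ = 21381·70.4 + 15627·74.1 + 16292·98.7 + 7229·61.2 = 4.7136183 × 10^6.
n_{D} = 1141·15627·74.1 / (4.7136183 × 10^6) = 280.30.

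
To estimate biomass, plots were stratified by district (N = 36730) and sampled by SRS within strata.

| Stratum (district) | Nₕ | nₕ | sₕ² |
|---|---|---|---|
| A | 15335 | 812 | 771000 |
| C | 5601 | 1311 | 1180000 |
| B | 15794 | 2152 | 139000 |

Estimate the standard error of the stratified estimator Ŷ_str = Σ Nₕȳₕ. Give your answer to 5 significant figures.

Var(Ŷ_str) = Σₕ Nₕ²(1 − fₕ)sₕ²/nₕ.
A: 15335²·(1 − 812/15335)·771000/812 = 2.1146499 × 10^11.
C: 5601²·(1 − 1311/5601)·1180000/1311 = 2.1627294 × 10^10.
B: 15794²·(1 − 2152/15794)·139000/2152 = 1.3916907 × 10^10.
Sum = 2.4700919 × 10^11.
SE = √(2.4700919 × 10^11) = 497000.

497000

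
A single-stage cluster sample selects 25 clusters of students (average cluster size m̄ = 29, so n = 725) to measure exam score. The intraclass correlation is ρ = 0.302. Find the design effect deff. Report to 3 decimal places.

deff = 1 + (29 − 1)·0.302 = 1 + 8.456 = 9.456.

9.456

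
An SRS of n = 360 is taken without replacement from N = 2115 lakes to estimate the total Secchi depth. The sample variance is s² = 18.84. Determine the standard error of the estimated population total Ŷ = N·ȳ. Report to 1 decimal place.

440.7

Var(Ŷ) = N²·Var(ȳ) = N²·(1 − n/N)·s²/n.
f = 360/2115 = 0.17021277; Var(ȳ) = 0.82978723·18.84/360 = 0.043425532.
Var(Ŷ) = 2115² · 0.043425532 = 194252.18.
SE(Ŷ) = √(194252.18) = 440.7.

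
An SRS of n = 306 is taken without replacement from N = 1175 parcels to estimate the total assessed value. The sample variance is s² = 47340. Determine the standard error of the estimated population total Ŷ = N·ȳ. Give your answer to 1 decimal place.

12568.5

Var(Ŷ) = N²·Var(ȳ) = N²·(1 − n/N)·s²/n.
f = 306/1175 = 0.26042553; Var(ȳ) = 0.73957447·47340/306 = 114.41652.
Var(Ŷ) = 1175² · 114.41652 = 1.5796631 × 10^8.
SE(Ŷ) = √(1.5796631 × 10^8) = 12568.5.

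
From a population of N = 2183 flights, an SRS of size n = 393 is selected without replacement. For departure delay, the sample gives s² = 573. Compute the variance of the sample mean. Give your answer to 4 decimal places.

1.1955

Under SRS without replacement, Var(ȳ) = (1 − f)·s²/n with f = n/N = 393/2183 = 0.18002749.
Var(ȳ) = (1 − 0.18002749)·573/393 = 0.81997251·1.4580153 = 1.1955324.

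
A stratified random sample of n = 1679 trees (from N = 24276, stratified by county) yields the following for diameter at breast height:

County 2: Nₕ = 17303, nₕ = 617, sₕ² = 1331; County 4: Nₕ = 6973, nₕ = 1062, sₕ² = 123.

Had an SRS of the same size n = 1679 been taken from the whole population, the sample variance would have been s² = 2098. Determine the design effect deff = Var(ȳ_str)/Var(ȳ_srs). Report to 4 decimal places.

0.9156

Var(ȳ_str) = Σ Wₕ²(1−fₕ)sₕ²/nₕ with Wₕ = Nₕ/24276:
  County 2: (17303/24276)²·(1−617/17303)·1331/617 = 1.0568474
  County 4: (6973/24276)²·(1−1062/6973)·123/1062 = 0.0081004093
  → Var(ȳ_str) = 1.0649478.
Var(ȳ_srs) = (1 − 1679/24276)·2098/1679 = 1.1631305.
deff = 1.0649478 / 1.1631305 = 0.9156.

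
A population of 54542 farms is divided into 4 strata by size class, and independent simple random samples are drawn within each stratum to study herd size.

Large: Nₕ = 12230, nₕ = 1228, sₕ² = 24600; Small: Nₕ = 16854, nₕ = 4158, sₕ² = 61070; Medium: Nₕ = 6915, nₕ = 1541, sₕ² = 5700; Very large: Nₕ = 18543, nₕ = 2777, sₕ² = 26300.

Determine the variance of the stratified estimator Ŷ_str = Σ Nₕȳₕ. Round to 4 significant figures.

Var(Ŷ_str) = Σₕ Nₕ²(1 − fₕ)sₕ²/nₕ.
Large: 12230²·(1 − 1228/12230)·24600/1228 = 2.6954721 × 10^9.
Small: 16854²·(1 − 4158/16854)·61070/4158 = 3.1427754 × 10^9.
Medium: 6915²·(1 − 1541/6915)·5700/1541 = 1.3745548 × 10^8.
Very large: 18543²·(1 − 2777/18543)·26300/2777 = 2.768735 × 10^9.
Sum = 8.744438 × 10^9.

8.744 × 10^9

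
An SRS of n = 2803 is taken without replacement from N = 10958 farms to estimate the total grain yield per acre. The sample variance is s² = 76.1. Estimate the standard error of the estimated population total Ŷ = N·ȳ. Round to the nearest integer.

1558

Var(Ŷ) = N²·Var(ȳ) = N²·(1 − n/N)·s²/n.
f = 2803/10958 = 0.25579485; Var(ȳ) = 0.74420515·76.1/2803 = 0.020204785.
Var(Ŷ) = 10958² · 0.020204785 = 2.4261454 × 10^6.
SE(Ŷ) = √(2.4261454 × 10^6) = 1558.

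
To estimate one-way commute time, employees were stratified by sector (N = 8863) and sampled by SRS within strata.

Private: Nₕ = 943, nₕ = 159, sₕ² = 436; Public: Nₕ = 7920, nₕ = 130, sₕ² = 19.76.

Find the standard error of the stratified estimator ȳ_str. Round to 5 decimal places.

Var(ȳ_str) = Σₕ Wₕ²(1 − fₕ)sₕ²/nₕ with Wₕ = Nₕ/N, N = 8863.
Private: Wₕ = 0.10639738; term = 0.10639738²·(1 − 0.16861082)·436/159 = 0.025808076.
Public: Wₕ = 0.89360262; term = 0.89360262²·(1 − 0.01641414)·19.76/130 = 0.11938362.
Sum = 0.1451917.
SE = √(0.1451917) = 0.38104.

0.38104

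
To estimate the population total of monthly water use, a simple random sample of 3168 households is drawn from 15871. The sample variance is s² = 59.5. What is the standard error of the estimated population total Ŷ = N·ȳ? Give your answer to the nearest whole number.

Var(Ŷ) = N²·Var(ȳ) = N²·(1 − n/N)·s²/n.
f = 3168/15871 = 0.19960935; Var(ȳ) = 0.80039065·59.5/3168 = 0.01503259.
Var(Ŷ) = 15871² · 0.01503259 = 3.7865387 × 10^6.
SE(Ŷ) = √(3.7865387 × 10^6) = 1946.

1946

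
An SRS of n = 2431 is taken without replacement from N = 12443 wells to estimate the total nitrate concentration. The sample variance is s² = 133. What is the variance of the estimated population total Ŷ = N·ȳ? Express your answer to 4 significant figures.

6.816 × 10^6

Var(Ŷ) = N²·Var(ȳ) = N²·(1 − n/N)·s²/n.
f = 2431/12443 = 0.19537089; Var(ȳ) = 0.80462911·133/2431 = 0.044021255.
Var(Ŷ) = 12443² · 0.044021255 = 6.8157338 × 10^6.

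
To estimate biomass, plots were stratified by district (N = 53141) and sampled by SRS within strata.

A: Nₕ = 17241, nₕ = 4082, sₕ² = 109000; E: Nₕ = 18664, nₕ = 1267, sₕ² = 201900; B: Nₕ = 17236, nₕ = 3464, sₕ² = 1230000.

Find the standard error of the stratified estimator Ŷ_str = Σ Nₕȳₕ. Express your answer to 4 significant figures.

376900

Var(Ŷ_str) = Σₕ Nₕ²(1 − fₕ)sₕ²/nₕ.
A: 17241²·(1 − 4082/17241)·109000/4082 = 6.0581335 × 10^9.
E: 18664²·(1 − 1267/18664)·201900/1267 = 5.1741474 × 10^10.
B: 17236²·(1 − 3464/17236)·1230000/3464 = 8.4287025 × 10^10.
Sum = 1.4208663 × 10^11.
SE = √(1.4208663 × 10^11) = 376900.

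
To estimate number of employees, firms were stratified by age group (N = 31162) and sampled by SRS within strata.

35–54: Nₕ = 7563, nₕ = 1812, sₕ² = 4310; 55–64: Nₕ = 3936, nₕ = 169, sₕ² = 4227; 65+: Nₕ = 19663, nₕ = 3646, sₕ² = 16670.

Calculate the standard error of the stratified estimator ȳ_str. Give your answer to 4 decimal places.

Var(ȳ_str) = Σₕ Wₕ²(1 − fₕ)sₕ²/nₕ with Wₕ = Nₕ/N, N = 31162.
35–54: Wₕ = 0.24269944; term = 0.24269944²·(1 − 0.23958747)·4310/1812 = 0.10653833.
55–64: Wₕ = 0.12630768; term = 0.12630768²·(1 − 0.04293699)·4227/169 = 0.38189644.
65+: Wₕ = 0.63099288; term = 0.63099288²·(1 − 0.18542440)·16670/3646 = 1.4828569.
Sum = 1.9712917.
SE = √(1.9712917) = 1.4040.

1.4040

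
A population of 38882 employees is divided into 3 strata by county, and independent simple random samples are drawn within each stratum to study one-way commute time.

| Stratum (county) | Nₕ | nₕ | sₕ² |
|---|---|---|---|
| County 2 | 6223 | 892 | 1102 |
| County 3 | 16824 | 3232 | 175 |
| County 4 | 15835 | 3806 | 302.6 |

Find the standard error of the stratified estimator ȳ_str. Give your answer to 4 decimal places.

Var(ȳ_str) = Σₕ Wₕ²(1 − fₕ)sₕ²/nₕ with Wₕ = Nₕ/N, N = 38882.
County 2: Wₕ = 0.16004835; term = 0.16004835²·(1 − 0.14333923)·1102/892 = 0.027109907.
County 3: Wₕ = 0.43269379; term = 0.43269379²·(1 − 0.19210651)·175/3232 = 0.0081899666.
County 4: Wₕ = 0.40725786; term = 0.40725786²·(1 − 0.24035365)·302.6/3806 = 0.010017297.
Sum = 0.045317171.
SE = √(0.045317171) = 0.2129.

0.2129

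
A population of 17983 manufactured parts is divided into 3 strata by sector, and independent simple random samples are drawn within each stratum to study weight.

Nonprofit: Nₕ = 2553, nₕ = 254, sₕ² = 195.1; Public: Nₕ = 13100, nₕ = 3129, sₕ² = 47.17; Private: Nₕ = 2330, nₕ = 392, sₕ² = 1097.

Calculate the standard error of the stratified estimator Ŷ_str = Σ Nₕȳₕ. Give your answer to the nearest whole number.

Var(Ŷ_str) = Σₕ Nₕ²(1 − fₕ)sₕ²/nₕ.
Nonprofit: 2553²·(1 − 254/2553)·195.1/254 = 4.5083055 × 10^6.
Public: 13100²·(1 − 3129/13100)·47.17/3129 = 1.9691116 × 10^6.
Private: 2330²·(1 − 392/2330)·1097/392 = 1.26366 × 10^7.
Sum = 1.9114017 × 10^7.
SE = √(1.9114017 × 10^7) = 4372.

4372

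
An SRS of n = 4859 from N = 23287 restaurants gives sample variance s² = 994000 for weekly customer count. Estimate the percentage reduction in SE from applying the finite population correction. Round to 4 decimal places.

f = n/N = 4859/23287 = 0.20865719.
SE_no-fpc = √(s²/n) = 14.302756; SE_fpc = √((1−f)s²/n) = 12.723368.
Ratio = √(1−f) = 0.88957451. Reduction = 100·(1 − 0.88957451) = 11.0425%.

11.0425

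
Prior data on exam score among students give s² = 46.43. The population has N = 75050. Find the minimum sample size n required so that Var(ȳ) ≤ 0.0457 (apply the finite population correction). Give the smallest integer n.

Without fpc, n₀ = s²/D = 46.43/0.0457 = 1015.9737.
With fpc, (1 − n/N)·s²/n ≤ D requires n ≥ n₀/(1 + n₀/N) = 1015.9737/(1 + 1015.9737/75050) = 1002.4039.
Rounding up, n = 1003.

1003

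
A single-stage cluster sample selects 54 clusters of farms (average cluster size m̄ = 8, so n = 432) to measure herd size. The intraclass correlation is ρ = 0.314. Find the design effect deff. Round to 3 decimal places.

3.198

deff = 1 + (8 − 1)·0.314 = 1 + 2.198 = 3.198.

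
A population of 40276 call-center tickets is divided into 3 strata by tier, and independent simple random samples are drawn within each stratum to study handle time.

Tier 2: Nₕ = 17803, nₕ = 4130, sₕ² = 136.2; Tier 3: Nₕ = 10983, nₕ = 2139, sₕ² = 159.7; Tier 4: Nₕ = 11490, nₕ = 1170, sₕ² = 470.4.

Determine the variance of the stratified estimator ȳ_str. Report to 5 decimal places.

0.03881

Var(ȳ_str) = Σₕ Wₕ²(1 − fₕ)sₕ²/nₕ with Wₕ = Nₕ/N, N = 40276.
Tier 2: Wₕ = 0.44202503; term = 0.44202503²·(1 − 0.23198337)·136.2/4130 = 0.0049487031.
Tier 3: Wₕ = 0.27269342; term = 0.27269342²·(1 − 0.19475553)·159.7/2139 = 0.0044706553.
Tier 4: Wₕ = 0.28528156; term = 0.28528156²·(1 − 0.10182768)·470.4/1170 = 0.029389251.
Sum = 0.038808609.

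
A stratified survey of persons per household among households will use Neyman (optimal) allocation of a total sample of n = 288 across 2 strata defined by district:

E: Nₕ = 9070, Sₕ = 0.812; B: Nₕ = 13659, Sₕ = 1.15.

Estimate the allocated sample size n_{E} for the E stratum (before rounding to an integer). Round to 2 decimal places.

Neyman allocation: nₕ = n·NₕSₕ / Σⱼ NⱼSⱼ.
Σ NⱼSⱼ = 9070·0.812 + 13659·1.15 = 23072.69.
n_{E} = 288·9070·0.812 / 23072.69 = 91.93.

91.93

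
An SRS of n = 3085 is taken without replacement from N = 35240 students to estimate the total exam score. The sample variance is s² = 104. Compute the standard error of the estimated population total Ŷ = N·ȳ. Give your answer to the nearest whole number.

Var(Ŷ) = N²·Var(ȳ) = N²·(1 − n/N)·s²/n.
f = 3085/35240 = 0.08754257; Var(ȳ) = 0.91245743·104/3085 = 0.030760315.
Var(Ŷ) = 35240² · 0.030760315 = 3.8199931 × 10^7.
SE(Ŷ) = √(3.8199931 × 10^7) = 6181.

6181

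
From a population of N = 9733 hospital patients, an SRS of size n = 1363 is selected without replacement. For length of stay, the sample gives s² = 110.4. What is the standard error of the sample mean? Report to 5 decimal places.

Under SRS without replacement, Var(ȳ) = (1 − f)·s²/n with f = n/N = 1363/9733 = 0.14003904.
Var(ȳ) = (1 − 0.14003904)·110.4/1363 = 0.85996096·0.080997799 = 0.069654945.
SE(ȳ) = √(0.069654945) = 0.26392.

0.26392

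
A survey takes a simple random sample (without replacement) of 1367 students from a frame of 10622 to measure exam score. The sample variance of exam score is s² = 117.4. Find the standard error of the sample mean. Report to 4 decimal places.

Under SRS without replacement, Var(ȳ) = (1 − f)·s²/n with f = n/N = 1367/10622 = 0.12869516.
Var(ȳ) = (1 − 0.12869516)·117.4/1367 = 0.87130484·0.085881492 = 0.07482896.
SE(ȳ) = √(0.07482896) = 0.2735.

0.2735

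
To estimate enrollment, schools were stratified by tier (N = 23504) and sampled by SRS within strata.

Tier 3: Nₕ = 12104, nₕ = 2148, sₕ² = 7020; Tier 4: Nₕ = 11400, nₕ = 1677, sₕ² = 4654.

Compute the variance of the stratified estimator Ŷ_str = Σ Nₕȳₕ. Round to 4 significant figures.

Var(Ŷ_str) = Σₕ Nₕ²(1 − fₕ)sₕ²/nₕ.
Tier 3: 12104²·(1 − 2148/12104)·7020/2148 = 3.9383711 × 10^8.
Tier 4: 11400²·(1 − 1677/11400)·4654/1677 = 3.0760859 × 10^8.
Sum = 7.014457 × 10^8.

7.014 × 10^8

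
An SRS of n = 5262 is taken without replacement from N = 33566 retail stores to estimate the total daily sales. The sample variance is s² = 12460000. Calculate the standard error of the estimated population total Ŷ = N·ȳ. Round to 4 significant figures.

Var(Ŷ) = N²·Var(ȳ) = N²·(1 − n/N)·s²/n.
f = 5262/33566 = 0.15676577; Var(ȳ) = 0.84323423·12460000/5262 = 1996.712.
Var(Ŷ) = 33566² · 1996.712 = 2.2496482 × 10^12.
SE(Ŷ) = √(2.2496482 × 10^12) = 1.500 × 10^6.

1.500 × 10^6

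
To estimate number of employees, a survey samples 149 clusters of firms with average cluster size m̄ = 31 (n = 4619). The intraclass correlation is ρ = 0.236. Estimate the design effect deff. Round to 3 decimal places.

8.080

deff = 1 + (31 − 1)·0.236 = 1 + 7.08 = 8.08.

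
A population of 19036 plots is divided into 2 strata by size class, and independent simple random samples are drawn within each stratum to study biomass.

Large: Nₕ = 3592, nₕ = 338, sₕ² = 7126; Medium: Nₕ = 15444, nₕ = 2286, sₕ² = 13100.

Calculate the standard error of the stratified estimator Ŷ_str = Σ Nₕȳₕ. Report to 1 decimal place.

37562.5

Var(Ŷ_str) = Σₕ Nₕ²(1 − fₕ)sₕ²/nₕ.
Large: 3592²·(1 − 338/3592)·7126/338 = 2.46424 × 10^8.
Medium: 15444²·(1 − 2286/15444)·13100/2286 = 1.1645141 × 10^9.
Sum = 1.4109381 × 10^9.
SE = √(1.4109381 × 10^9) = 37562.5.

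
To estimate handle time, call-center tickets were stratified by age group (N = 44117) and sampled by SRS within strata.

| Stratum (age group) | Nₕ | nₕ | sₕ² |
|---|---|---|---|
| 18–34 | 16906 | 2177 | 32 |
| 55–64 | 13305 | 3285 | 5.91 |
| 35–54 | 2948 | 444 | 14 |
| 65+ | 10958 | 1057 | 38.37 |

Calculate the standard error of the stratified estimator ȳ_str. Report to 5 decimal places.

0.06440

Var(ȳ_str) = Σₕ Wₕ²(1 − fₕ)sₕ²/nₕ with Wₕ = Nₕ/N, N = 44117.
18–34: Wₕ = 0.38320829; term = 0.38320829²·(1 − 0.12877085)·32/2177 = 0.0018805883.
55–64: Wₕ = 0.30158442; term = 0.30158442²·(1 − 0.24689966)·5.91/3285 = 1.2323179 × 10^-4.
35–54: Wₕ = 0.06682231; term = 0.06682231²·(1 − 0.15061058)·14/444 = 1.1959002 × 10^-4.
65+: Wₕ = 0.24838498; term = 0.24838498²·(1 − 0.09645921)·38.37/1057 = 0.002023556.
Sum = 0.0041469661.
SE = √(0.0041469661) = 0.06440.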